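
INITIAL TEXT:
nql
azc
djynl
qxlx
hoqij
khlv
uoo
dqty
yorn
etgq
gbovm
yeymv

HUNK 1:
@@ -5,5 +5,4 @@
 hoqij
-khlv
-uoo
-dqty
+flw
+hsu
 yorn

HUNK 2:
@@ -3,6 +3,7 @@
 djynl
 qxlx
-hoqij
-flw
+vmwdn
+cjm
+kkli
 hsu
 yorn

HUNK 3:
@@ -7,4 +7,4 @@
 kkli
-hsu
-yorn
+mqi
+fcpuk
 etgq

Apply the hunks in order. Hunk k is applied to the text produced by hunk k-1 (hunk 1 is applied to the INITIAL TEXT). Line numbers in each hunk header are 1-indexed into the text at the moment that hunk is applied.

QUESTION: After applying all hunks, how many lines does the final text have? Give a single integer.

Answer: 12

Derivation:
Hunk 1: at line 5 remove [khlv,uoo,dqty] add [flw,hsu] -> 11 lines: nql azc djynl qxlx hoqij flw hsu yorn etgq gbovm yeymv
Hunk 2: at line 3 remove [hoqij,flw] add [vmwdn,cjm,kkli] -> 12 lines: nql azc djynl qxlx vmwdn cjm kkli hsu yorn etgq gbovm yeymv
Hunk 3: at line 7 remove [hsu,yorn] add [mqi,fcpuk] -> 12 lines: nql azc djynl qxlx vmwdn cjm kkli mqi fcpuk etgq gbovm yeymv
Final line count: 12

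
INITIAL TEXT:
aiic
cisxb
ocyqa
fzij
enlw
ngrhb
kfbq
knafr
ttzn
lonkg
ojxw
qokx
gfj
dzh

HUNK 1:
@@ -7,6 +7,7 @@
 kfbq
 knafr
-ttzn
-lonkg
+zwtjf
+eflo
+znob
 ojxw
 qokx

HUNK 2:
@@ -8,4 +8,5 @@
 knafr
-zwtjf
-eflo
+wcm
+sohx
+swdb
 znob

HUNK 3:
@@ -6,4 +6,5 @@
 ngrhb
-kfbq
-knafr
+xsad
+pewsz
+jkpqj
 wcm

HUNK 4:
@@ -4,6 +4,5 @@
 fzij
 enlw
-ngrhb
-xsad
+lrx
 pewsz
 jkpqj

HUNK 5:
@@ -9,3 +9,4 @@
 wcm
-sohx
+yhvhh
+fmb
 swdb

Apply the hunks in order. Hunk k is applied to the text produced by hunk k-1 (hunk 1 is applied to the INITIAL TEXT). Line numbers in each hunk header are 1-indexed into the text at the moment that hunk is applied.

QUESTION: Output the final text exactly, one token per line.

Hunk 1: at line 7 remove [ttzn,lonkg] add [zwtjf,eflo,znob] -> 15 lines: aiic cisxb ocyqa fzij enlw ngrhb kfbq knafr zwtjf eflo znob ojxw qokx gfj dzh
Hunk 2: at line 8 remove [zwtjf,eflo] add [wcm,sohx,swdb] -> 16 lines: aiic cisxb ocyqa fzij enlw ngrhb kfbq knafr wcm sohx swdb znob ojxw qokx gfj dzh
Hunk 3: at line 6 remove [kfbq,knafr] add [xsad,pewsz,jkpqj] -> 17 lines: aiic cisxb ocyqa fzij enlw ngrhb xsad pewsz jkpqj wcm sohx swdb znob ojxw qokx gfj dzh
Hunk 4: at line 4 remove [ngrhb,xsad] add [lrx] -> 16 lines: aiic cisxb ocyqa fzij enlw lrx pewsz jkpqj wcm sohx swdb znob ojxw qokx gfj dzh
Hunk 5: at line 9 remove [sohx] add [yhvhh,fmb] -> 17 lines: aiic cisxb ocyqa fzij enlw lrx pewsz jkpqj wcm yhvhh fmb swdb znob ojxw qokx gfj dzh

Answer: aiic
cisxb
ocyqa
fzij
enlw
lrx
pewsz
jkpqj
wcm
yhvhh
fmb
swdb
znob
ojxw
qokx
gfj
dzh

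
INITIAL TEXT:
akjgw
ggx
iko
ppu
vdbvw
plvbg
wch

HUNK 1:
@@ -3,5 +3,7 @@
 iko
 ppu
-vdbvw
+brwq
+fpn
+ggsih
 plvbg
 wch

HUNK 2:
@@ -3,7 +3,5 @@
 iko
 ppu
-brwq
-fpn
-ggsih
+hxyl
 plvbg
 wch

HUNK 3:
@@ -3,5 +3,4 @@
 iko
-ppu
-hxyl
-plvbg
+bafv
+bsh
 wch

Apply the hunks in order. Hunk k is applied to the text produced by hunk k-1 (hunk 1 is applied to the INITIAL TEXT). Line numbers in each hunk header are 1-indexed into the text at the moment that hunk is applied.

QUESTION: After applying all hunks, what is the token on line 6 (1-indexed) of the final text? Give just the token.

Hunk 1: at line 3 remove [vdbvw] add [brwq,fpn,ggsih] -> 9 lines: akjgw ggx iko ppu brwq fpn ggsih plvbg wch
Hunk 2: at line 3 remove [brwq,fpn,ggsih] add [hxyl] -> 7 lines: akjgw ggx iko ppu hxyl plvbg wch
Hunk 3: at line 3 remove [ppu,hxyl,plvbg] add [bafv,bsh] -> 6 lines: akjgw ggx iko bafv bsh wch
Final line 6: wch

Answer: wch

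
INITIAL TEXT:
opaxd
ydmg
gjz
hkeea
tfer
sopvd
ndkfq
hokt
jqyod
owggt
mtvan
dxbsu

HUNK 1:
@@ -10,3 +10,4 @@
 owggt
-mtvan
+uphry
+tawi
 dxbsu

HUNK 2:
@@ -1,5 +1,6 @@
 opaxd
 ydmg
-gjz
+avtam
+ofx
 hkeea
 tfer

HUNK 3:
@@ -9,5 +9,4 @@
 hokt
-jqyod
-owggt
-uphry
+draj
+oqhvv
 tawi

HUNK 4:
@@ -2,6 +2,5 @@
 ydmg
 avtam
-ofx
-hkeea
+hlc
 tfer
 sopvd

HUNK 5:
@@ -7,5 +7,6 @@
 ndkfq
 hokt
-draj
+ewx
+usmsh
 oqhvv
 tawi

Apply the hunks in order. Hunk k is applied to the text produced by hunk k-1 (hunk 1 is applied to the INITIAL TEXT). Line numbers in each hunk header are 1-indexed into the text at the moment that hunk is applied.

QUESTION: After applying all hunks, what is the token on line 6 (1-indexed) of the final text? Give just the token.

Answer: sopvd

Derivation:
Hunk 1: at line 10 remove [mtvan] add [uphry,tawi] -> 13 lines: opaxd ydmg gjz hkeea tfer sopvd ndkfq hokt jqyod owggt uphry tawi dxbsu
Hunk 2: at line 1 remove [gjz] add [avtam,ofx] -> 14 lines: opaxd ydmg avtam ofx hkeea tfer sopvd ndkfq hokt jqyod owggt uphry tawi dxbsu
Hunk 3: at line 9 remove [jqyod,owggt,uphry] add [draj,oqhvv] -> 13 lines: opaxd ydmg avtam ofx hkeea tfer sopvd ndkfq hokt draj oqhvv tawi dxbsu
Hunk 4: at line 2 remove [ofx,hkeea] add [hlc] -> 12 lines: opaxd ydmg avtam hlc tfer sopvd ndkfq hokt draj oqhvv tawi dxbsu
Hunk 5: at line 7 remove [draj] add [ewx,usmsh] -> 13 lines: opaxd ydmg avtam hlc tfer sopvd ndkfq hokt ewx usmsh oqhvv tawi dxbsu
Final line 6: sopvd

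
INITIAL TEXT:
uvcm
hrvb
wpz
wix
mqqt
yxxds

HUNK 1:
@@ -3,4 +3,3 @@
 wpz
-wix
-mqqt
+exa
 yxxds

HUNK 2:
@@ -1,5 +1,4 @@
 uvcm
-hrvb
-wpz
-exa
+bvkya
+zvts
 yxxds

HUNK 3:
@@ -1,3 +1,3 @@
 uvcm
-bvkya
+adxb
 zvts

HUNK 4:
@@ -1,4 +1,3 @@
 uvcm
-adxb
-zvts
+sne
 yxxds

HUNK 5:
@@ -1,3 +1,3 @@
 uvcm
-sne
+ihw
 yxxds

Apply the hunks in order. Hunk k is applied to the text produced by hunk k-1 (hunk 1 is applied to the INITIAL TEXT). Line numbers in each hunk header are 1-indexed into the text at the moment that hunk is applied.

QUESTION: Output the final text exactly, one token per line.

Answer: uvcm
ihw
yxxds

Derivation:
Hunk 1: at line 3 remove [wix,mqqt] add [exa] -> 5 lines: uvcm hrvb wpz exa yxxds
Hunk 2: at line 1 remove [hrvb,wpz,exa] add [bvkya,zvts] -> 4 lines: uvcm bvkya zvts yxxds
Hunk 3: at line 1 remove [bvkya] add [adxb] -> 4 lines: uvcm adxb zvts yxxds
Hunk 4: at line 1 remove [adxb,zvts] add [sne] -> 3 lines: uvcm sne yxxds
Hunk 5: at line 1 remove [sne] add [ihw] -> 3 lines: uvcm ihw yxxds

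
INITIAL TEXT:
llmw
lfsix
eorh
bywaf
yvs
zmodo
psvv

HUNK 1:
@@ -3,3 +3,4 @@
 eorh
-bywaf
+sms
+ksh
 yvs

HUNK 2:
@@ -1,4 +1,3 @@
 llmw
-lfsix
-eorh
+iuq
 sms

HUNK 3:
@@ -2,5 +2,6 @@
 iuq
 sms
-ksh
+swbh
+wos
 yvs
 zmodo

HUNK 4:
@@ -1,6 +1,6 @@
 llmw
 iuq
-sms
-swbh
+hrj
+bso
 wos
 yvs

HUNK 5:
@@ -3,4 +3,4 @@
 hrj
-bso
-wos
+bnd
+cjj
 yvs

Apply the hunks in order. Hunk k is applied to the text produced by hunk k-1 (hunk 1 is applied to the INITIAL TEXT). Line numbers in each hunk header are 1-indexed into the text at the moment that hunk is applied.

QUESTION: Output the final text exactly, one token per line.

Answer: llmw
iuq
hrj
bnd
cjj
yvs
zmodo
psvv

Derivation:
Hunk 1: at line 3 remove [bywaf] add [sms,ksh] -> 8 lines: llmw lfsix eorh sms ksh yvs zmodo psvv
Hunk 2: at line 1 remove [lfsix,eorh] add [iuq] -> 7 lines: llmw iuq sms ksh yvs zmodo psvv
Hunk 3: at line 2 remove [ksh] add [swbh,wos] -> 8 lines: llmw iuq sms swbh wos yvs zmodo psvv
Hunk 4: at line 1 remove [sms,swbh] add [hrj,bso] -> 8 lines: llmw iuq hrj bso wos yvs zmodo psvv
Hunk 5: at line 3 remove [bso,wos] add [bnd,cjj] -> 8 lines: llmw iuq hrj bnd cjj yvs zmodo psvv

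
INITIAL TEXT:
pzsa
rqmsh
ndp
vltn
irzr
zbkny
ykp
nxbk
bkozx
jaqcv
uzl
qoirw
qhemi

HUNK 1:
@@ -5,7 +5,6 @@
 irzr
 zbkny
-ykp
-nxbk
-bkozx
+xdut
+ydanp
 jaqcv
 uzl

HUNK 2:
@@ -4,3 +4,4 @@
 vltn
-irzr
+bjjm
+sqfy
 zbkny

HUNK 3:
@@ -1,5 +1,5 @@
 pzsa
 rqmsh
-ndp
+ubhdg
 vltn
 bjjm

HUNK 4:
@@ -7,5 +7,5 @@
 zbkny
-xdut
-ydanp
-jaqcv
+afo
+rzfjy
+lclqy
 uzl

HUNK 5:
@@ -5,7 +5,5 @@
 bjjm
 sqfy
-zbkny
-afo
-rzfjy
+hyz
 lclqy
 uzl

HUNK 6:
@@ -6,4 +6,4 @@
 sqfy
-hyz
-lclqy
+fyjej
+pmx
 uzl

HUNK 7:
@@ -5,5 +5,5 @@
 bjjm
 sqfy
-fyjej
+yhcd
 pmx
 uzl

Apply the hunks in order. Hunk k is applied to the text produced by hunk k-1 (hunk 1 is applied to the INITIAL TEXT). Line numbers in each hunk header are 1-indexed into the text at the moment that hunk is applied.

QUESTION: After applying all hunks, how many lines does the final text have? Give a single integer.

Answer: 11

Derivation:
Hunk 1: at line 5 remove [ykp,nxbk,bkozx] add [xdut,ydanp] -> 12 lines: pzsa rqmsh ndp vltn irzr zbkny xdut ydanp jaqcv uzl qoirw qhemi
Hunk 2: at line 4 remove [irzr] add [bjjm,sqfy] -> 13 lines: pzsa rqmsh ndp vltn bjjm sqfy zbkny xdut ydanp jaqcv uzl qoirw qhemi
Hunk 3: at line 1 remove [ndp] add [ubhdg] -> 13 lines: pzsa rqmsh ubhdg vltn bjjm sqfy zbkny xdut ydanp jaqcv uzl qoirw qhemi
Hunk 4: at line 7 remove [xdut,ydanp,jaqcv] add [afo,rzfjy,lclqy] -> 13 lines: pzsa rqmsh ubhdg vltn bjjm sqfy zbkny afo rzfjy lclqy uzl qoirw qhemi
Hunk 5: at line 5 remove [zbkny,afo,rzfjy] add [hyz] -> 11 lines: pzsa rqmsh ubhdg vltn bjjm sqfy hyz lclqy uzl qoirw qhemi
Hunk 6: at line 6 remove [hyz,lclqy] add [fyjej,pmx] -> 11 lines: pzsa rqmsh ubhdg vltn bjjm sqfy fyjej pmx uzl qoirw qhemi
Hunk 7: at line 5 remove [fyjej] add [yhcd] -> 11 lines: pzsa rqmsh ubhdg vltn bjjm sqfy yhcd pmx uzl qoirw qhemi
Final line count: 11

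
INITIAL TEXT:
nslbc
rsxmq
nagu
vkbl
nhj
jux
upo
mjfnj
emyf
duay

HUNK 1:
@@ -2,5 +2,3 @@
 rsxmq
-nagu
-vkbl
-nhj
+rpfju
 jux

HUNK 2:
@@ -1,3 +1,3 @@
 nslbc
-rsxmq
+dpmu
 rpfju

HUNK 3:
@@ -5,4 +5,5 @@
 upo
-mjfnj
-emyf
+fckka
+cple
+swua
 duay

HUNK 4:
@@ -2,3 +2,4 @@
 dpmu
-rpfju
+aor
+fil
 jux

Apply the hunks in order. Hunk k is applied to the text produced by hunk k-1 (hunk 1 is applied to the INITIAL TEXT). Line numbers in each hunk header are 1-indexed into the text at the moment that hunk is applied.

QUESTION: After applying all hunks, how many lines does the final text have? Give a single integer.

Answer: 10

Derivation:
Hunk 1: at line 2 remove [nagu,vkbl,nhj] add [rpfju] -> 8 lines: nslbc rsxmq rpfju jux upo mjfnj emyf duay
Hunk 2: at line 1 remove [rsxmq] add [dpmu] -> 8 lines: nslbc dpmu rpfju jux upo mjfnj emyf duay
Hunk 3: at line 5 remove [mjfnj,emyf] add [fckka,cple,swua] -> 9 lines: nslbc dpmu rpfju jux upo fckka cple swua duay
Hunk 4: at line 2 remove [rpfju] add [aor,fil] -> 10 lines: nslbc dpmu aor fil jux upo fckka cple swua duay
Final line count: 10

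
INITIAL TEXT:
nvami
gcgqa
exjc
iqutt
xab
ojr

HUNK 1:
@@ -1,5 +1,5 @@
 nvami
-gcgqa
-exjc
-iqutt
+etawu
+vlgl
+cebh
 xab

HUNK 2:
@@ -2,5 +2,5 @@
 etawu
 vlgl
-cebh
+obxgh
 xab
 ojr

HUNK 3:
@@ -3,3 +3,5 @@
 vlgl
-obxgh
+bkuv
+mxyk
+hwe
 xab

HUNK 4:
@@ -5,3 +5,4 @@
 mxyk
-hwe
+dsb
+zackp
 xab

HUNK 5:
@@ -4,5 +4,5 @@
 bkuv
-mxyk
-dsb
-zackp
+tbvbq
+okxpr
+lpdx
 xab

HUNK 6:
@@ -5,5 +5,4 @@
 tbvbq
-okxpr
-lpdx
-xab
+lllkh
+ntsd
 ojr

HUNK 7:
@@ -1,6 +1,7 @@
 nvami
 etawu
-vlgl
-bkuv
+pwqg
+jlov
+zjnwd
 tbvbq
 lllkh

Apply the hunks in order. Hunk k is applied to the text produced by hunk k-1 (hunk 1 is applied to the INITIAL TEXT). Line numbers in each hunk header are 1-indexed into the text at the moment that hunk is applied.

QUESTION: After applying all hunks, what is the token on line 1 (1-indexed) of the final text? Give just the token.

Hunk 1: at line 1 remove [gcgqa,exjc,iqutt] add [etawu,vlgl,cebh] -> 6 lines: nvami etawu vlgl cebh xab ojr
Hunk 2: at line 2 remove [cebh] add [obxgh] -> 6 lines: nvami etawu vlgl obxgh xab ojr
Hunk 3: at line 3 remove [obxgh] add [bkuv,mxyk,hwe] -> 8 lines: nvami etawu vlgl bkuv mxyk hwe xab ojr
Hunk 4: at line 5 remove [hwe] add [dsb,zackp] -> 9 lines: nvami etawu vlgl bkuv mxyk dsb zackp xab ojr
Hunk 5: at line 4 remove [mxyk,dsb,zackp] add [tbvbq,okxpr,lpdx] -> 9 lines: nvami etawu vlgl bkuv tbvbq okxpr lpdx xab ojr
Hunk 6: at line 5 remove [okxpr,lpdx,xab] add [lllkh,ntsd] -> 8 lines: nvami etawu vlgl bkuv tbvbq lllkh ntsd ojr
Hunk 7: at line 1 remove [vlgl,bkuv] add [pwqg,jlov,zjnwd] -> 9 lines: nvami etawu pwqg jlov zjnwd tbvbq lllkh ntsd ojr
Final line 1: nvami

Answer: nvami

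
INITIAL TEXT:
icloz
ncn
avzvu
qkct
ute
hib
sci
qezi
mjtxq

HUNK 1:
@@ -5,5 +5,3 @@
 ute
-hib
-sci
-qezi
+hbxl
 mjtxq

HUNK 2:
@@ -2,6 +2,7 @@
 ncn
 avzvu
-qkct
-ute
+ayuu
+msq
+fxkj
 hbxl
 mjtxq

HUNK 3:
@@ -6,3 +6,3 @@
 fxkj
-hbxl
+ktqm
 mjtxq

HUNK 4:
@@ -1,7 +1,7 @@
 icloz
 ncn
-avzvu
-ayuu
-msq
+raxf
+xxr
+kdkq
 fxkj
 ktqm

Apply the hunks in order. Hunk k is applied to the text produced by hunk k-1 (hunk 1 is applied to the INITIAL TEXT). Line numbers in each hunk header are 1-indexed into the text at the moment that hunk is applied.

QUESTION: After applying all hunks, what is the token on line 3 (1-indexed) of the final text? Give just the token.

Answer: raxf

Derivation:
Hunk 1: at line 5 remove [hib,sci,qezi] add [hbxl] -> 7 lines: icloz ncn avzvu qkct ute hbxl mjtxq
Hunk 2: at line 2 remove [qkct,ute] add [ayuu,msq,fxkj] -> 8 lines: icloz ncn avzvu ayuu msq fxkj hbxl mjtxq
Hunk 3: at line 6 remove [hbxl] add [ktqm] -> 8 lines: icloz ncn avzvu ayuu msq fxkj ktqm mjtxq
Hunk 4: at line 1 remove [avzvu,ayuu,msq] add [raxf,xxr,kdkq] -> 8 lines: icloz ncn raxf xxr kdkq fxkj ktqm mjtxq
Final line 3: raxf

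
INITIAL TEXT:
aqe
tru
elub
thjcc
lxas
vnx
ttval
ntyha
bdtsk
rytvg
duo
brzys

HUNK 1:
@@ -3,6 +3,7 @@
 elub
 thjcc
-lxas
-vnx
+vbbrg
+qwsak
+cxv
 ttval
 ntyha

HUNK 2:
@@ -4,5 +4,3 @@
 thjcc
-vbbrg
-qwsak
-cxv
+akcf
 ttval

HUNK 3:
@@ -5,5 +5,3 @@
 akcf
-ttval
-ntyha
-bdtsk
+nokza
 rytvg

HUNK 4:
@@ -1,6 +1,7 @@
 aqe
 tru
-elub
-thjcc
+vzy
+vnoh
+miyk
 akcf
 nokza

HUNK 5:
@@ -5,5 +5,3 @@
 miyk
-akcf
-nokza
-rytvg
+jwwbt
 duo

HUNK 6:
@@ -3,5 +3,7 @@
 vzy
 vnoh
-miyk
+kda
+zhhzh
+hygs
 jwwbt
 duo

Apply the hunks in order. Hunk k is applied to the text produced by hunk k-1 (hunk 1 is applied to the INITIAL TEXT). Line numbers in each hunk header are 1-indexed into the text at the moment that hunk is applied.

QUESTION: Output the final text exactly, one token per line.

Hunk 1: at line 3 remove [lxas,vnx] add [vbbrg,qwsak,cxv] -> 13 lines: aqe tru elub thjcc vbbrg qwsak cxv ttval ntyha bdtsk rytvg duo brzys
Hunk 2: at line 4 remove [vbbrg,qwsak,cxv] add [akcf] -> 11 lines: aqe tru elub thjcc akcf ttval ntyha bdtsk rytvg duo brzys
Hunk 3: at line 5 remove [ttval,ntyha,bdtsk] add [nokza] -> 9 lines: aqe tru elub thjcc akcf nokza rytvg duo brzys
Hunk 4: at line 1 remove [elub,thjcc] add [vzy,vnoh,miyk] -> 10 lines: aqe tru vzy vnoh miyk akcf nokza rytvg duo brzys
Hunk 5: at line 5 remove [akcf,nokza,rytvg] add [jwwbt] -> 8 lines: aqe tru vzy vnoh miyk jwwbt duo brzys
Hunk 6: at line 3 remove [miyk] add [kda,zhhzh,hygs] -> 10 lines: aqe tru vzy vnoh kda zhhzh hygs jwwbt duo brzys

Answer: aqe
tru
vzy
vnoh
kda
zhhzh
hygs
jwwbt
duo
brzys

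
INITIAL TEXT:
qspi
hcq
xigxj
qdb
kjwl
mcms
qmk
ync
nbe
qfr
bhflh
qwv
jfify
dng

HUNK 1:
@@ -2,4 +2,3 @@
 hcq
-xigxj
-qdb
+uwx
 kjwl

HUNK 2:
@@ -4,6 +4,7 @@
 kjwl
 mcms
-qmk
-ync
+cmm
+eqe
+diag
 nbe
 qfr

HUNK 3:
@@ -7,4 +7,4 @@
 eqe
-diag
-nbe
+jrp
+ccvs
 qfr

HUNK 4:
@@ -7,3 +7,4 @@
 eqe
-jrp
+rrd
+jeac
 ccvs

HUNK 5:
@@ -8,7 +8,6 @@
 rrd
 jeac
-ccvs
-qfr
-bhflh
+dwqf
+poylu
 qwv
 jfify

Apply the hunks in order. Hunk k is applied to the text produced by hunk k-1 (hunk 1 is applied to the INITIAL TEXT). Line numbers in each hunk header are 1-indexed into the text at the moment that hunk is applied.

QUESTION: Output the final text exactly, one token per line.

Answer: qspi
hcq
uwx
kjwl
mcms
cmm
eqe
rrd
jeac
dwqf
poylu
qwv
jfify
dng

Derivation:
Hunk 1: at line 2 remove [xigxj,qdb] add [uwx] -> 13 lines: qspi hcq uwx kjwl mcms qmk ync nbe qfr bhflh qwv jfify dng
Hunk 2: at line 4 remove [qmk,ync] add [cmm,eqe,diag] -> 14 lines: qspi hcq uwx kjwl mcms cmm eqe diag nbe qfr bhflh qwv jfify dng
Hunk 3: at line 7 remove [diag,nbe] add [jrp,ccvs] -> 14 lines: qspi hcq uwx kjwl mcms cmm eqe jrp ccvs qfr bhflh qwv jfify dng
Hunk 4: at line 7 remove [jrp] add [rrd,jeac] -> 15 lines: qspi hcq uwx kjwl mcms cmm eqe rrd jeac ccvs qfr bhflh qwv jfify dng
Hunk 5: at line 8 remove [ccvs,qfr,bhflh] add [dwqf,poylu] -> 14 lines: qspi hcq uwx kjwl mcms cmm eqe rrd jeac dwqf poylu qwv jfify dng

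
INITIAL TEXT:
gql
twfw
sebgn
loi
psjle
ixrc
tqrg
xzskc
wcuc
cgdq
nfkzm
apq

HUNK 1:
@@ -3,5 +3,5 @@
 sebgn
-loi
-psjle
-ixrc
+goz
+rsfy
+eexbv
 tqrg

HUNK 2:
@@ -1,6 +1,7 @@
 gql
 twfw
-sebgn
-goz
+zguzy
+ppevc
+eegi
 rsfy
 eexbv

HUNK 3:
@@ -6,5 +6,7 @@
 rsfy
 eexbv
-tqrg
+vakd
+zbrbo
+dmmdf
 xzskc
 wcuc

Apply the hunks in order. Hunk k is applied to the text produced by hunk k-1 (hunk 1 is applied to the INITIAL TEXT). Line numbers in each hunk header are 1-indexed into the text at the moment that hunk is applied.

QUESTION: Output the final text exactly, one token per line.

Hunk 1: at line 3 remove [loi,psjle,ixrc] add [goz,rsfy,eexbv] -> 12 lines: gql twfw sebgn goz rsfy eexbv tqrg xzskc wcuc cgdq nfkzm apq
Hunk 2: at line 1 remove [sebgn,goz] add [zguzy,ppevc,eegi] -> 13 lines: gql twfw zguzy ppevc eegi rsfy eexbv tqrg xzskc wcuc cgdq nfkzm apq
Hunk 3: at line 6 remove [tqrg] add [vakd,zbrbo,dmmdf] -> 15 lines: gql twfw zguzy ppevc eegi rsfy eexbv vakd zbrbo dmmdf xzskc wcuc cgdq nfkzm apq

Answer: gql
twfw
zguzy
ppevc
eegi
rsfy
eexbv
vakd
zbrbo
dmmdf
xzskc
wcuc
cgdq
nfkzm
apq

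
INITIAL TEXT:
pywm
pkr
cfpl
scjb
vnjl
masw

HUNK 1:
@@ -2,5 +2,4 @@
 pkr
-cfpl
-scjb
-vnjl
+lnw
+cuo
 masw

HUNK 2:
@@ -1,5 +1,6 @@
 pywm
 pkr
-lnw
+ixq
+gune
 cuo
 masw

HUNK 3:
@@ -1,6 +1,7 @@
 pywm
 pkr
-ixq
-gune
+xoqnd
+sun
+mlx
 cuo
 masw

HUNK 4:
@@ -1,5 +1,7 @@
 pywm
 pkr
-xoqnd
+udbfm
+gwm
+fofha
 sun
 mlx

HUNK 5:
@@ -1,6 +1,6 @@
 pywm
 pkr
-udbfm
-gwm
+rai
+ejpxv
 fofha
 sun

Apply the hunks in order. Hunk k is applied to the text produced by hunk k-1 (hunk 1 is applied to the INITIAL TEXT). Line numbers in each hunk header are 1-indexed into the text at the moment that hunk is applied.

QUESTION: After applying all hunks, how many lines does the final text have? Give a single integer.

Hunk 1: at line 2 remove [cfpl,scjb,vnjl] add [lnw,cuo] -> 5 lines: pywm pkr lnw cuo masw
Hunk 2: at line 1 remove [lnw] add [ixq,gune] -> 6 lines: pywm pkr ixq gune cuo masw
Hunk 3: at line 1 remove [ixq,gune] add [xoqnd,sun,mlx] -> 7 lines: pywm pkr xoqnd sun mlx cuo masw
Hunk 4: at line 1 remove [xoqnd] add [udbfm,gwm,fofha] -> 9 lines: pywm pkr udbfm gwm fofha sun mlx cuo masw
Hunk 5: at line 1 remove [udbfm,gwm] add [rai,ejpxv] -> 9 lines: pywm pkr rai ejpxv fofha sun mlx cuo masw
Final line count: 9

Answer: 9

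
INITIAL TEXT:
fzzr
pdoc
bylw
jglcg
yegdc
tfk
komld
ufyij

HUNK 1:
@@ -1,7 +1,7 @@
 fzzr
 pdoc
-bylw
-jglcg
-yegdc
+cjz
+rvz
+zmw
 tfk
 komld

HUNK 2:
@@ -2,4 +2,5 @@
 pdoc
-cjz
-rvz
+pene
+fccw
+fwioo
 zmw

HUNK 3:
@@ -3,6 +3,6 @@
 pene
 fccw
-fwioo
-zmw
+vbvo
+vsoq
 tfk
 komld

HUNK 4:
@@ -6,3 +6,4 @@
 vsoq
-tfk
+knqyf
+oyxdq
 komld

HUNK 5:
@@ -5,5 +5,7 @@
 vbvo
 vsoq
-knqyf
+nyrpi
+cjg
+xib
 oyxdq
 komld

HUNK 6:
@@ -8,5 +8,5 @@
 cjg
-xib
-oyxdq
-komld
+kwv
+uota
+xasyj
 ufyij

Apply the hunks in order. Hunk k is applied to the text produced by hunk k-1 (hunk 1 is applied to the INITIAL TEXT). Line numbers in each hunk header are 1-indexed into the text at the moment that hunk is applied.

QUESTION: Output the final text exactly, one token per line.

Hunk 1: at line 1 remove [bylw,jglcg,yegdc] add [cjz,rvz,zmw] -> 8 lines: fzzr pdoc cjz rvz zmw tfk komld ufyij
Hunk 2: at line 2 remove [cjz,rvz] add [pene,fccw,fwioo] -> 9 lines: fzzr pdoc pene fccw fwioo zmw tfk komld ufyij
Hunk 3: at line 3 remove [fwioo,zmw] add [vbvo,vsoq] -> 9 lines: fzzr pdoc pene fccw vbvo vsoq tfk komld ufyij
Hunk 4: at line 6 remove [tfk] add [knqyf,oyxdq] -> 10 lines: fzzr pdoc pene fccw vbvo vsoq knqyf oyxdq komld ufyij
Hunk 5: at line 5 remove [knqyf] add [nyrpi,cjg,xib] -> 12 lines: fzzr pdoc pene fccw vbvo vsoq nyrpi cjg xib oyxdq komld ufyij
Hunk 6: at line 8 remove [xib,oyxdq,komld] add [kwv,uota,xasyj] -> 12 lines: fzzr pdoc pene fccw vbvo vsoq nyrpi cjg kwv uota xasyj ufyij

Answer: fzzr
pdoc
pene
fccw
vbvo
vsoq
nyrpi
cjg
kwv
uota
xasyj
ufyij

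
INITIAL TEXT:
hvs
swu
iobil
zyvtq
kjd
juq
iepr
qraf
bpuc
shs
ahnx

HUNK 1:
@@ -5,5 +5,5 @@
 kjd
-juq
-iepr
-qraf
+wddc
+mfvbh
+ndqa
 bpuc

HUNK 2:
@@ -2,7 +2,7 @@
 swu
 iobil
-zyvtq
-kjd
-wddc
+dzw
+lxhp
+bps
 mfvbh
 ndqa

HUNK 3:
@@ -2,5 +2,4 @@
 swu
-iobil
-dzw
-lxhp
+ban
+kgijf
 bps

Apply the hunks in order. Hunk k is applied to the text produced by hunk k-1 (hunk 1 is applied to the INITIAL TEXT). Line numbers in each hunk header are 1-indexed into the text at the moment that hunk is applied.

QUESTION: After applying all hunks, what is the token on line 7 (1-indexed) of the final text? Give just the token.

Answer: ndqa

Derivation:
Hunk 1: at line 5 remove [juq,iepr,qraf] add [wddc,mfvbh,ndqa] -> 11 lines: hvs swu iobil zyvtq kjd wddc mfvbh ndqa bpuc shs ahnx
Hunk 2: at line 2 remove [zyvtq,kjd,wddc] add [dzw,lxhp,bps] -> 11 lines: hvs swu iobil dzw lxhp bps mfvbh ndqa bpuc shs ahnx
Hunk 3: at line 2 remove [iobil,dzw,lxhp] add [ban,kgijf] -> 10 lines: hvs swu ban kgijf bps mfvbh ndqa bpuc shs ahnx
Final line 7: ndqa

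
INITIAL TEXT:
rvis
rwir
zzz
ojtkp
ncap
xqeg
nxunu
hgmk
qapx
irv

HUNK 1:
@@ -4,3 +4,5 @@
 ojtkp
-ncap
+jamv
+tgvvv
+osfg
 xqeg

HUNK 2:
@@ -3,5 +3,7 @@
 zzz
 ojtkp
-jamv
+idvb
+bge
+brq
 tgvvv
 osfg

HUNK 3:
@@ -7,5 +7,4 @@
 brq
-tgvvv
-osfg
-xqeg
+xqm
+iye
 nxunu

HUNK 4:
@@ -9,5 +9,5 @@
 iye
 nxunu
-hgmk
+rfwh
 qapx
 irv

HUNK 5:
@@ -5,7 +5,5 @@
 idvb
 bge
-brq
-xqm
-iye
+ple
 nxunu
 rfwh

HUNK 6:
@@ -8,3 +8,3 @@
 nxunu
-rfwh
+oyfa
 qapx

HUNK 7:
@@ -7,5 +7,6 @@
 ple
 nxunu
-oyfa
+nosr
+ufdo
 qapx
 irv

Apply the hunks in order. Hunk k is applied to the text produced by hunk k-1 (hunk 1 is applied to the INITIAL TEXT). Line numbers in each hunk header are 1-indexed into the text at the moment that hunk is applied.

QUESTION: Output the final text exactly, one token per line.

Answer: rvis
rwir
zzz
ojtkp
idvb
bge
ple
nxunu
nosr
ufdo
qapx
irv

Derivation:
Hunk 1: at line 4 remove [ncap] add [jamv,tgvvv,osfg] -> 12 lines: rvis rwir zzz ojtkp jamv tgvvv osfg xqeg nxunu hgmk qapx irv
Hunk 2: at line 3 remove [jamv] add [idvb,bge,brq] -> 14 lines: rvis rwir zzz ojtkp idvb bge brq tgvvv osfg xqeg nxunu hgmk qapx irv
Hunk 3: at line 7 remove [tgvvv,osfg,xqeg] add [xqm,iye] -> 13 lines: rvis rwir zzz ojtkp idvb bge brq xqm iye nxunu hgmk qapx irv
Hunk 4: at line 9 remove [hgmk] add [rfwh] -> 13 lines: rvis rwir zzz ojtkp idvb bge brq xqm iye nxunu rfwh qapx irv
Hunk 5: at line 5 remove [brq,xqm,iye] add [ple] -> 11 lines: rvis rwir zzz ojtkp idvb bge ple nxunu rfwh qapx irv
Hunk 6: at line 8 remove [rfwh] add [oyfa] -> 11 lines: rvis rwir zzz ojtkp idvb bge ple nxunu oyfa qapx irv
Hunk 7: at line 7 remove [oyfa] add [nosr,ufdo] -> 12 lines: rvis rwir zzz ojtkp idvb bge ple nxunu nosr ufdo qapx irv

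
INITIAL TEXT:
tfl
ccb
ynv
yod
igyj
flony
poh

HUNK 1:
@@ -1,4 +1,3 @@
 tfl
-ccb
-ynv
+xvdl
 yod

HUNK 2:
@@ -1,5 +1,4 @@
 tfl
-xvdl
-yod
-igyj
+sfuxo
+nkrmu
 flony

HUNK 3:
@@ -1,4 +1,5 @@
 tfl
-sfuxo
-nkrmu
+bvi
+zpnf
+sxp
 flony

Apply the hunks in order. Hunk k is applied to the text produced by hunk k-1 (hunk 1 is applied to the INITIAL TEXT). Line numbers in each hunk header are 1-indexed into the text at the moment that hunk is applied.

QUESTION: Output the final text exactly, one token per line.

Hunk 1: at line 1 remove [ccb,ynv] add [xvdl] -> 6 lines: tfl xvdl yod igyj flony poh
Hunk 2: at line 1 remove [xvdl,yod,igyj] add [sfuxo,nkrmu] -> 5 lines: tfl sfuxo nkrmu flony poh
Hunk 3: at line 1 remove [sfuxo,nkrmu] add [bvi,zpnf,sxp] -> 6 lines: tfl bvi zpnf sxp flony poh

Answer: tfl
bvi
zpnf
sxp
flony
poh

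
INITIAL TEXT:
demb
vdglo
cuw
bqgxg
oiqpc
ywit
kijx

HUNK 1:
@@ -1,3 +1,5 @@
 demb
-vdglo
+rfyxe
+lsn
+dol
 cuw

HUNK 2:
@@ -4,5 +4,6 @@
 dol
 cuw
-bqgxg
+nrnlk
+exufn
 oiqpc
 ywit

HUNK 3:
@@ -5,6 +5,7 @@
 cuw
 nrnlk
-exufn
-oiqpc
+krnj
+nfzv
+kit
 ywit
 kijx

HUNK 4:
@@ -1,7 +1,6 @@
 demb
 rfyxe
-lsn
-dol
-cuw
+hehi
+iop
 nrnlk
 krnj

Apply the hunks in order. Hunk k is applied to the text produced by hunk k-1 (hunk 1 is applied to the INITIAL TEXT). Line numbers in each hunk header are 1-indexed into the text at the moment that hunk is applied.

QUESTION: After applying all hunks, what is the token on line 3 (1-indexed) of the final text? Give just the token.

Hunk 1: at line 1 remove [vdglo] add [rfyxe,lsn,dol] -> 9 lines: demb rfyxe lsn dol cuw bqgxg oiqpc ywit kijx
Hunk 2: at line 4 remove [bqgxg] add [nrnlk,exufn] -> 10 lines: demb rfyxe lsn dol cuw nrnlk exufn oiqpc ywit kijx
Hunk 3: at line 5 remove [exufn,oiqpc] add [krnj,nfzv,kit] -> 11 lines: demb rfyxe lsn dol cuw nrnlk krnj nfzv kit ywit kijx
Hunk 4: at line 1 remove [lsn,dol,cuw] add [hehi,iop] -> 10 lines: demb rfyxe hehi iop nrnlk krnj nfzv kit ywit kijx
Final line 3: hehi

Answer: hehi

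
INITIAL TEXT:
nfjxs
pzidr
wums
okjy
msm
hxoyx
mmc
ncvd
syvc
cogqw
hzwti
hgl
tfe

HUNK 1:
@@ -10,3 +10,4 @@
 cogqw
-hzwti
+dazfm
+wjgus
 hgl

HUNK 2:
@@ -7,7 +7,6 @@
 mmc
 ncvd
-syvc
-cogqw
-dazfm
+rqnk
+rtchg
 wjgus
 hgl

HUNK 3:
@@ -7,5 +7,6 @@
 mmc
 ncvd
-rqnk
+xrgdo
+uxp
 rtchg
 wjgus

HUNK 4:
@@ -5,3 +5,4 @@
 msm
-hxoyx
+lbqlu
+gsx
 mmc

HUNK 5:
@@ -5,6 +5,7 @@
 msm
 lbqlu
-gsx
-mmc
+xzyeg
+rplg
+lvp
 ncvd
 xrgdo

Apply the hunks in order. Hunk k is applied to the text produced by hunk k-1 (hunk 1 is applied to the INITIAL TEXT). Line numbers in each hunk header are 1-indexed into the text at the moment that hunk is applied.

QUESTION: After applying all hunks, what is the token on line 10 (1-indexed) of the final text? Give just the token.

Answer: ncvd

Derivation:
Hunk 1: at line 10 remove [hzwti] add [dazfm,wjgus] -> 14 lines: nfjxs pzidr wums okjy msm hxoyx mmc ncvd syvc cogqw dazfm wjgus hgl tfe
Hunk 2: at line 7 remove [syvc,cogqw,dazfm] add [rqnk,rtchg] -> 13 lines: nfjxs pzidr wums okjy msm hxoyx mmc ncvd rqnk rtchg wjgus hgl tfe
Hunk 3: at line 7 remove [rqnk] add [xrgdo,uxp] -> 14 lines: nfjxs pzidr wums okjy msm hxoyx mmc ncvd xrgdo uxp rtchg wjgus hgl tfe
Hunk 4: at line 5 remove [hxoyx] add [lbqlu,gsx] -> 15 lines: nfjxs pzidr wums okjy msm lbqlu gsx mmc ncvd xrgdo uxp rtchg wjgus hgl tfe
Hunk 5: at line 5 remove [gsx,mmc] add [xzyeg,rplg,lvp] -> 16 lines: nfjxs pzidr wums okjy msm lbqlu xzyeg rplg lvp ncvd xrgdo uxp rtchg wjgus hgl tfe
Final line 10: ncvd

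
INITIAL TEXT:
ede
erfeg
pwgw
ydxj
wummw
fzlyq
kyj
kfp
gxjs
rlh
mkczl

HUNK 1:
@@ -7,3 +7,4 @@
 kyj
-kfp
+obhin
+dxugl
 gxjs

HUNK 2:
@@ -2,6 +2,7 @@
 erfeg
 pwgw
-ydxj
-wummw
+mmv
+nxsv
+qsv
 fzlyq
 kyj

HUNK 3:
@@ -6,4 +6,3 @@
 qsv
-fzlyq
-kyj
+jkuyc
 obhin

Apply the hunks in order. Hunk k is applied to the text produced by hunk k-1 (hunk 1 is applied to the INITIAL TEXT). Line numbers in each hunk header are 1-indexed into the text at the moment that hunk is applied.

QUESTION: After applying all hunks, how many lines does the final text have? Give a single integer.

Hunk 1: at line 7 remove [kfp] add [obhin,dxugl] -> 12 lines: ede erfeg pwgw ydxj wummw fzlyq kyj obhin dxugl gxjs rlh mkczl
Hunk 2: at line 2 remove [ydxj,wummw] add [mmv,nxsv,qsv] -> 13 lines: ede erfeg pwgw mmv nxsv qsv fzlyq kyj obhin dxugl gxjs rlh mkczl
Hunk 3: at line 6 remove [fzlyq,kyj] add [jkuyc] -> 12 lines: ede erfeg pwgw mmv nxsv qsv jkuyc obhin dxugl gxjs rlh mkczl
Final line count: 12

Answer: 12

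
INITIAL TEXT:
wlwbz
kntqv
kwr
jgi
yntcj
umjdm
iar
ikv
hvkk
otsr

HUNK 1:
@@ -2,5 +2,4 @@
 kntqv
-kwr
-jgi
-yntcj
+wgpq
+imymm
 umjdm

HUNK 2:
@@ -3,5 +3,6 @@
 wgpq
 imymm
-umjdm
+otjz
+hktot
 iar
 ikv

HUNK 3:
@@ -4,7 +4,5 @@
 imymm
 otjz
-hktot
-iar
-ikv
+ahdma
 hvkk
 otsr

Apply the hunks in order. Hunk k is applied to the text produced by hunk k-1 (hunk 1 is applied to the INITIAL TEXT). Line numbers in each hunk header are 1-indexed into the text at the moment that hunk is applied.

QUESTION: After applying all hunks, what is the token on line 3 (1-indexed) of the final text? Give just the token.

Answer: wgpq

Derivation:
Hunk 1: at line 2 remove [kwr,jgi,yntcj] add [wgpq,imymm] -> 9 lines: wlwbz kntqv wgpq imymm umjdm iar ikv hvkk otsr
Hunk 2: at line 3 remove [umjdm] add [otjz,hktot] -> 10 lines: wlwbz kntqv wgpq imymm otjz hktot iar ikv hvkk otsr
Hunk 3: at line 4 remove [hktot,iar,ikv] add [ahdma] -> 8 lines: wlwbz kntqv wgpq imymm otjz ahdma hvkk otsr
Final line 3: wgpq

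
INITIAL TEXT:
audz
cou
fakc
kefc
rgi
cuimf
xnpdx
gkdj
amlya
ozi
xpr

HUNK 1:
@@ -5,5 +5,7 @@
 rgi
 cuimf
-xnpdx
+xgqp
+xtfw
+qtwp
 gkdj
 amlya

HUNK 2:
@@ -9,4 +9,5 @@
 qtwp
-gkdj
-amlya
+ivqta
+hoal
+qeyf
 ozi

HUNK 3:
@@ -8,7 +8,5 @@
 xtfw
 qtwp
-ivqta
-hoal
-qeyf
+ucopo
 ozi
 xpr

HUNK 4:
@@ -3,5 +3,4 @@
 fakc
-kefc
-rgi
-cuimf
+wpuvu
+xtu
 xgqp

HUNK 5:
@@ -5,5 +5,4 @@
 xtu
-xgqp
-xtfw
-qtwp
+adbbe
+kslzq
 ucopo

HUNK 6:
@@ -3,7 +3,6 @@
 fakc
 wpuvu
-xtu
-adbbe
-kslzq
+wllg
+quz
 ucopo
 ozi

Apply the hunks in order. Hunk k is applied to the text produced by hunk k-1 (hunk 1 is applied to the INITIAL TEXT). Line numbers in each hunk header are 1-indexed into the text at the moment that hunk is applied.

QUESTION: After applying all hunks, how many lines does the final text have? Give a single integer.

Hunk 1: at line 5 remove [xnpdx] add [xgqp,xtfw,qtwp] -> 13 lines: audz cou fakc kefc rgi cuimf xgqp xtfw qtwp gkdj amlya ozi xpr
Hunk 2: at line 9 remove [gkdj,amlya] add [ivqta,hoal,qeyf] -> 14 lines: audz cou fakc kefc rgi cuimf xgqp xtfw qtwp ivqta hoal qeyf ozi xpr
Hunk 3: at line 8 remove [ivqta,hoal,qeyf] add [ucopo] -> 12 lines: audz cou fakc kefc rgi cuimf xgqp xtfw qtwp ucopo ozi xpr
Hunk 4: at line 3 remove [kefc,rgi,cuimf] add [wpuvu,xtu] -> 11 lines: audz cou fakc wpuvu xtu xgqp xtfw qtwp ucopo ozi xpr
Hunk 5: at line 5 remove [xgqp,xtfw,qtwp] add [adbbe,kslzq] -> 10 lines: audz cou fakc wpuvu xtu adbbe kslzq ucopo ozi xpr
Hunk 6: at line 3 remove [xtu,adbbe,kslzq] add [wllg,quz] -> 9 lines: audz cou fakc wpuvu wllg quz ucopo ozi xpr
Final line count: 9

Answer: 9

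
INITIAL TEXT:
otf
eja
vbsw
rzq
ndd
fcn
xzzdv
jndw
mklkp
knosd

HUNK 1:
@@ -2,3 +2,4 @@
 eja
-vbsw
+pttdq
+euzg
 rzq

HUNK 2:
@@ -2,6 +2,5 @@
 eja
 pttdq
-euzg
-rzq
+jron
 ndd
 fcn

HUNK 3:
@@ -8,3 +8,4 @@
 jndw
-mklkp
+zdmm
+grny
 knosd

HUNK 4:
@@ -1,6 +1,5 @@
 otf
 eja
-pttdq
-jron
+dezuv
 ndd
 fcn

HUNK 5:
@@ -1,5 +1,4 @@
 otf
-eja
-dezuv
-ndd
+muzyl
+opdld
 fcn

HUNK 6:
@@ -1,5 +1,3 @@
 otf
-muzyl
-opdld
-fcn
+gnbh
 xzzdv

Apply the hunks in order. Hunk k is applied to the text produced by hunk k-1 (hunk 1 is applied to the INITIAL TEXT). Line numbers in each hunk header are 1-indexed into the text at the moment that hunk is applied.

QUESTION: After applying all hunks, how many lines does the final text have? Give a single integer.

Hunk 1: at line 2 remove [vbsw] add [pttdq,euzg] -> 11 lines: otf eja pttdq euzg rzq ndd fcn xzzdv jndw mklkp knosd
Hunk 2: at line 2 remove [euzg,rzq] add [jron] -> 10 lines: otf eja pttdq jron ndd fcn xzzdv jndw mklkp knosd
Hunk 3: at line 8 remove [mklkp] add [zdmm,grny] -> 11 lines: otf eja pttdq jron ndd fcn xzzdv jndw zdmm grny knosd
Hunk 4: at line 1 remove [pttdq,jron] add [dezuv] -> 10 lines: otf eja dezuv ndd fcn xzzdv jndw zdmm grny knosd
Hunk 5: at line 1 remove [eja,dezuv,ndd] add [muzyl,opdld] -> 9 lines: otf muzyl opdld fcn xzzdv jndw zdmm grny knosd
Hunk 6: at line 1 remove [muzyl,opdld,fcn] add [gnbh] -> 7 lines: otf gnbh xzzdv jndw zdmm grny knosd
Final line count: 7

Answer: 7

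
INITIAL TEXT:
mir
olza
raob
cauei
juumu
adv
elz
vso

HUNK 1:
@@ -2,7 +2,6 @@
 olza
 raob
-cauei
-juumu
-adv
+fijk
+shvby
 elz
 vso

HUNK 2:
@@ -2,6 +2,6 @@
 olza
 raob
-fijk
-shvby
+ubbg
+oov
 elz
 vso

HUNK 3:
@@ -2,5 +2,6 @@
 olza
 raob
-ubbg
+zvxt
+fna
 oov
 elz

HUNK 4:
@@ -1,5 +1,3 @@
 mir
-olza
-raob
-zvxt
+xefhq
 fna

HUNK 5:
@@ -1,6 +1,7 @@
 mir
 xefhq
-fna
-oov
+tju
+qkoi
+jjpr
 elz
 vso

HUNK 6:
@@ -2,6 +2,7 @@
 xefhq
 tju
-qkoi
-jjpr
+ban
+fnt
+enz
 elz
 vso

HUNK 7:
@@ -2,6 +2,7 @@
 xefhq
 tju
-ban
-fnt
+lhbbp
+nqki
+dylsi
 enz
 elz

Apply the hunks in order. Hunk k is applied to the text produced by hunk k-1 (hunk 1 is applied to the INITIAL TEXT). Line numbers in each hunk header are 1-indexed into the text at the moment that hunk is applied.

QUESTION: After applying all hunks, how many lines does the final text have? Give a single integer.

Answer: 9

Derivation:
Hunk 1: at line 2 remove [cauei,juumu,adv] add [fijk,shvby] -> 7 lines: mir olza raob fijk shvby elz vso
Hunk 2: at line 2 remove [fijk,shvby] add [ubbg,oov] -> 7 lines: mir olza raob ubbg oov elz vso
Hunk 3: at line 2 remove [ubbg] add [zvxt,fna] -> 8 lines: mir olza raob zvxt fna oov elz vso
Hunk 4: at line 1 remove [olza,raob,zvxt] add [xefhq] -> 6 lines: mir xefhq fna oov elz vso
Hunk 5: at line 1 remove [fna,oov] add [tju,qkoi,jjpr] -> 7 lines: mir xefhq tju qkoi jjpr elz vso
Hunk 6: at line 2 remove [qkoi,jjpr] add [ban,fnt,enz] -> 8 lines: mir xefhq tju ban fnt enz elz vso
Hunk 7: at line 2 remove [ban,fnt] add [lhbbp,nqki,dylsi] -> 9 lines: mir xefhq tju lhbbp nqki dylsi enz elz vso
Final line count: 9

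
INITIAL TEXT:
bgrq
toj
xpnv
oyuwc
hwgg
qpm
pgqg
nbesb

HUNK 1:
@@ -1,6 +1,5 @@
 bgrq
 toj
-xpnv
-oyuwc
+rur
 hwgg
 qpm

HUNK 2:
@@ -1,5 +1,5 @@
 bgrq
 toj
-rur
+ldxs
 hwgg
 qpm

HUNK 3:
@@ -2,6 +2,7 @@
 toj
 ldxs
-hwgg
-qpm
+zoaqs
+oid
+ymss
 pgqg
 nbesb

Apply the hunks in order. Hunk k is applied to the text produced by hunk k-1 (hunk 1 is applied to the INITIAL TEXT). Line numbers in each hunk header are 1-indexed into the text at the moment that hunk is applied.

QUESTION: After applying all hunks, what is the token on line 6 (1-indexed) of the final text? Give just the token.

Answer: ymss

Derivation:
Hunk 1: at line 1 remove [xpnv,oyuwc] add [rur] -> 7 lines: bgrq toj rur hwgg qpm pgqg nbesb
Hunk 2: at line 1 remove [rur] add [ldxs] -> 7 lines: bgrq toj ldxs hwgg qpm pgqg nbesb
Hunk 3: at line 2 remove [hwgg,qpm] add [zoaqs,oid,ymss] -> 8 lines: bgrq toj ldxs zoaqs oid ymss pgqg nbesb
Final line 6: ymss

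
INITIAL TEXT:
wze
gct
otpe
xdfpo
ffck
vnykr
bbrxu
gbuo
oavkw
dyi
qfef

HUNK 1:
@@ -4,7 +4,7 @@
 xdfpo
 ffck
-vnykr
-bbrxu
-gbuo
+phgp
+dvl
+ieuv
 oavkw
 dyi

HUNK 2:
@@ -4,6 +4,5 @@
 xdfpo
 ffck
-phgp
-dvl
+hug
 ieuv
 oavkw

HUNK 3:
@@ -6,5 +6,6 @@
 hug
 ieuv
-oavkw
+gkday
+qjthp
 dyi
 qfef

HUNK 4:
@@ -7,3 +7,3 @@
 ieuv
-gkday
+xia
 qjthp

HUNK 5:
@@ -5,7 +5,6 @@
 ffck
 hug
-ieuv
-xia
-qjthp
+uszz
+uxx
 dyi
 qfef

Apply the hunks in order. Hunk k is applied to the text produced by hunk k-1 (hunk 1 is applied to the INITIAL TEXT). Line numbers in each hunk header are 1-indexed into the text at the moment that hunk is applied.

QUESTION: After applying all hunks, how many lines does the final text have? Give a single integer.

Hunk 1: at line 4 remove [vnykr,bbrxu,gbuo] add [phgp,dvl,ieuv] -> 11 lines: wze gct otpe xdfpo ffck phgp dvl ieuv oavkw dyi qfef
Hunk 2: at line 4 remove [phgp,dvl] add [hug] -> 10 lines: wze gct otpe xdfpo ffck hug ieuv oavkw dyi qfef
Hunk 3: at line 6 remove [oavkw] add [gkday,qjthp] -> 11 lines: wze gct otpe xdfpo ffck hug ieuv gkday qjthp dyi qfef
Hunk 4: at line 7 remove [gkday] add [xia] -> 11 lines: wze gct otpe xdfpo ffck hug ieuv xia qjthp dyi qfef
Hunk 5: at line 5 remove [ieuv,xia,qjthp] add [uszz,uxx] -> 10 lines: wze gct otpe xdfpo ffck hug uszz uxx dyi qfef
Final line count: 10

Answer: 10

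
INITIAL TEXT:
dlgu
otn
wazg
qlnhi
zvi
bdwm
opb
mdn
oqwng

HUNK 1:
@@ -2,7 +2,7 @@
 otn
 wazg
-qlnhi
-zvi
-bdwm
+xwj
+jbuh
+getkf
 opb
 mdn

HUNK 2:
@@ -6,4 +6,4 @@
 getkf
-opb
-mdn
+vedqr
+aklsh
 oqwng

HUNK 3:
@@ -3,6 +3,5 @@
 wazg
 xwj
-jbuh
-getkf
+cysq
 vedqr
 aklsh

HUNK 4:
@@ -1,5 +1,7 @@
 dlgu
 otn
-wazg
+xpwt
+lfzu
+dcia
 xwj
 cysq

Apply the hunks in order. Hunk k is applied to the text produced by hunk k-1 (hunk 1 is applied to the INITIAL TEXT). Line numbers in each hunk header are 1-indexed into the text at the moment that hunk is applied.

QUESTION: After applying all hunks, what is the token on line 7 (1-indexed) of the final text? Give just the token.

Hunk 1: at line 2 remove [qlnhi,zvi,bdwm] add [xwj,jbuh,getkf] -> 9 lines: dlgu otn wazg xwj jbuh getkf opb mdn oqwng
Hunk 2: at line 6 remove [opb,mdn] add [vedqr,aklsh] -> 9 lines: dlgu otn wazg xwj jbuh getkf vedqr aklsh oqwng
Hunk 3: at line 3 remove [jbuh,getkf] add [cysq] -> 8 lines: dlgu otn wazg xwj cysq vedqr aklsh oqwng
Hunk 4: at line 1 remove [wazg] add [xpwt,lfzu,dcia] -> 10 lines: dlgu otn xpwt lfzu dcia xwj cysq vedqr aklsh oqwng
Final line 7: cysq

Answer: cysq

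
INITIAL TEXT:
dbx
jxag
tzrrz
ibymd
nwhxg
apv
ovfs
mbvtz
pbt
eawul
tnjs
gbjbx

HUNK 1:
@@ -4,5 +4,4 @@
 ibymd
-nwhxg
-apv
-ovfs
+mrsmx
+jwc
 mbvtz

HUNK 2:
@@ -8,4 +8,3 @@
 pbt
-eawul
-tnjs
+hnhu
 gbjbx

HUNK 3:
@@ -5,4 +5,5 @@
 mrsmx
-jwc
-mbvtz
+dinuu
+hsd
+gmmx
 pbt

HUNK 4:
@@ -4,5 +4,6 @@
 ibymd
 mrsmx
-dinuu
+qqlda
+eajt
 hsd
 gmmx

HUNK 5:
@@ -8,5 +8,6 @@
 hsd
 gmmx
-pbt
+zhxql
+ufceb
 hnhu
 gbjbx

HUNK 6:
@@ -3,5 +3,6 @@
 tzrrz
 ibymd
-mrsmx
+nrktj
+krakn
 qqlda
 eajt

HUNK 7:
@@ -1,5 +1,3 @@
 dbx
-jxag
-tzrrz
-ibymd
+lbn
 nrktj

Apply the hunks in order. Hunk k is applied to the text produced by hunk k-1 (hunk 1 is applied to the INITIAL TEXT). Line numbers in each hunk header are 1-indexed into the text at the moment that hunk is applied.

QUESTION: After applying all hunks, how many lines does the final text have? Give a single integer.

Hunk 1: at line 4 remove [nwhxg,apv,ovfs] add [mrsmx,jwc] -> 11 lines: dbx jxag tzrrz ibymd mrsmx jwc mbvtz pbt eawul tnjs gbjbx
Hunk 2: at line 8 remove [eawul,tnjs] add [hnhu] -> 10 lines: dbx jxag tzrrz ibymd mrsmx jwc mbvtz pbt hnhu gbjbx
Hunk 3: at line 5 remove [jwc,mbvtz] add [dinuu,hsd,gmmx] -> 11 lines: dbx jxag tzrrz ibymd mrsmx dinuu hsd gmmx pbt hnhu gbjbx
Hunk 4: at line 4 remove [dinuu] add [qqlda,eajt] -> 12 lines: dbx jxag tzrrz ibymd mrsmx qqlda eajt hsd gmmx pbt hnhu gbjbx
Hunk 5: at line 8 remove [pbt] add [zhxql,ufceb] -> 13 lines: dbx jxag tzrrz ibymd mrsmx qqlda eajt hsd gmmx zhxql ufceb hnhu gbjbx
Hunk 6: at line 3 remove [mrsmx] add [nrktj,krakn] -> 14 lines: dbx jxag tzrrz ibymd nrktj krakn qqlda eajt hsd gmmx zhxql ufceb hnhu gbjbx
Hunk 7: at line 1 remove [jxag,tzrrz,ibymd] add [lbn] -> 12 lines: dbx lbn nrktj krakn qqlda eajt hsd gmmx zhxql ufceb hnhu gbjbx
Final line count: 12

Answer: 12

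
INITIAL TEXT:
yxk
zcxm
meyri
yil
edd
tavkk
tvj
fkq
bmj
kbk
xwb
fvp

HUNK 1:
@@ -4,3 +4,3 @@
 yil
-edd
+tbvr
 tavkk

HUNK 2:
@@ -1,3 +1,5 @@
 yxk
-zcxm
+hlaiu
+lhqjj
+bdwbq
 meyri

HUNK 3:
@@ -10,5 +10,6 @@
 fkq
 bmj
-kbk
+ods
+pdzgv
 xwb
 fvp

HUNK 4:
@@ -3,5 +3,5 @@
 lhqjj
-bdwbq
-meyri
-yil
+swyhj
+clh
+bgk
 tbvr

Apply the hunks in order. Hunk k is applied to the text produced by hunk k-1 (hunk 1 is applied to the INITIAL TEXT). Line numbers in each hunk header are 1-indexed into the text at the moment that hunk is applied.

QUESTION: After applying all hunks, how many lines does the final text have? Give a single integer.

Hunk 1: at line 4 remove [edd] add [tbvr] -> 12 lines: yxk zcxm meyri yil tbvr tavkk tvj fkq bmj kbk xwb fvp
Hunk 2: at line 1 remove [zcxm] add [hlaiu,lhqjj,bdwbq] -> 14 lines: yxk hlaiu lhqjj bdwbq meyri yil tbvr tavkk tvj fkq bmj kbk xwb fvp
Hunk 3: at line 10 remove [kbk] add [ods,pdzgv] -> 15 lines: yxk hlaiu lhqjj bdwbq meyri yil tbvr tavkk tvj fkq bmj ods pdzgv xwb fvp
Hunk 4: at line 3 remove [bdwbq,meyri,yil] add [swyhj,clh,bgk] -> 15 lines: yxk hlaiu lhqjj swyhj clh bgk tbvr tavkk tvj fkq bmj ods pdzgv xwb fvp
Final line count: 15

Answer: 15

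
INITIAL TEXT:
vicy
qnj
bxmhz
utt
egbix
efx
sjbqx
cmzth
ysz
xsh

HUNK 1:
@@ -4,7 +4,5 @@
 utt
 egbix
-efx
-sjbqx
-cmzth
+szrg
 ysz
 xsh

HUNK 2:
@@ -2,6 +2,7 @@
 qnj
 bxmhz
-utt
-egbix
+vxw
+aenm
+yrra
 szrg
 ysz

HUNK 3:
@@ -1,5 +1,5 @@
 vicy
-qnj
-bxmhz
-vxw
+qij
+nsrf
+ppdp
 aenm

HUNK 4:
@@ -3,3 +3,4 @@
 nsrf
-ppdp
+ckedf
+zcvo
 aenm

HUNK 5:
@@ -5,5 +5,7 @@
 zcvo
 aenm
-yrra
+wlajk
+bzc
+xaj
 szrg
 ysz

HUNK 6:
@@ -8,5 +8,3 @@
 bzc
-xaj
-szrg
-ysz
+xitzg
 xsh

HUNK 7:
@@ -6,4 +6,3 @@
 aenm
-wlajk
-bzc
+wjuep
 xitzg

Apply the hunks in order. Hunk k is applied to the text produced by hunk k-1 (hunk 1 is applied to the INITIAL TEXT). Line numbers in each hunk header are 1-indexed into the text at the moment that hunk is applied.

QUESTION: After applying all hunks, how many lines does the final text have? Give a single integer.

Hunk 1: at line 4 remove [efx,sjbqx,cmzth] add [szrg] -> 8 lines: vicy qnj bxmhz utt egbix szrg ysz xsh
Hunk 2: at line 2 remove [utt,egbix] add [vxw,aenm,yrra] -> 9 lines: vicy qnj bxmhz vxw aenm yrra szrg ysz xsh
Hunk 3: at line 1 remove [qnj,bxmhz,vxw] add [qij,nsrf,ppdp] -> 9 lines: vicy qij nsrf ppdp aenm yrra szrg ysz xsh
Hunk 4: at line 3 remove [ppdp] add [ckedf,zcvo] -> 10 lines: vicy qij nsrf ckedf zcvo aenm yrra szrg ysz xsh
Hunk 5: at line 5 remove [yrra] add [wlajk,bzc,xaj] -> 12 lines: vicy qij nsrf ckedf zcvo aenm wlajk bzc xaj szrg ysz xsh
Hunk 6: at line 8 remove [xaj,szrg,ysz] add [xitzg] -> 10 lines: vicy qij nsrf ckedf zcvo aenm wlajk bzc xitzg xsh
Hunk 7: at line 6 remove [wlajk,bzc] add [wjuep] -> 9 lines: vicy qij nsrf ckedf zcvo aenm wjuep xitzg xsh
Final line count: 9

Answer: 9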